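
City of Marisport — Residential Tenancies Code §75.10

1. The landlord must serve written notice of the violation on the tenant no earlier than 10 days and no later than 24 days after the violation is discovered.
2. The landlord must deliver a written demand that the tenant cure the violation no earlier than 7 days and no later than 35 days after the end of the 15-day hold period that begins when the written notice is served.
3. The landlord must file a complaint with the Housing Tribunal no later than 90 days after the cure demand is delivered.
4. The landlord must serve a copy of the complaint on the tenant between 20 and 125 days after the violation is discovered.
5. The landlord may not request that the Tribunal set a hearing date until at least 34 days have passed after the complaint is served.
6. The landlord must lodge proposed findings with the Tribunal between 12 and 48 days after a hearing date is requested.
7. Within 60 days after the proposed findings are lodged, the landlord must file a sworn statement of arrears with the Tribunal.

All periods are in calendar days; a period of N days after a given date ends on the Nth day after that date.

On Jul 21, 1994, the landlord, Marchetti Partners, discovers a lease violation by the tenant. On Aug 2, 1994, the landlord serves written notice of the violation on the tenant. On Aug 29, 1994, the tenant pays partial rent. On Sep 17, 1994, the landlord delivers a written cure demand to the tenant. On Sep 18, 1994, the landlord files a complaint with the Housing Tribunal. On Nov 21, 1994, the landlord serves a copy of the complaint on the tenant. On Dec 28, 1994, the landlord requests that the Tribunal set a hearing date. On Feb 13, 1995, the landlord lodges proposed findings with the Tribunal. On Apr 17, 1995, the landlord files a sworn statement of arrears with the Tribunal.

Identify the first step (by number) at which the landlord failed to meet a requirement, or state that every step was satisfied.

(1) the permitted window runs from Jul 21, 1994 + 10 = Jul 31, 1994 to Jul 21, 1994 + 24 = Aug 14, 1994; Aug 2, 1994 falls inside that range.
(2) the permitted window runs from Aug 17, 1994 + 7 = Aug 24, 1994 to Aug 17, 1994 + 35 = Sep 21, 1994; done Sep 17, 1994, which is between those dates.
(3) due by Sep 17, 1994 + 90 days = Dec 16, 1994; Sep 18, 1994 is within that limit.
(4) the permitted window runs from Jul 21, 1994 + 20 = Aug 10, 1994 to Jul 21, 1994 + 125 = Nov 23, 1994; done Nov 21, 1994 — within the window.
(5) permitted from Nov 21, 1994 + 34 days = Dec 25, 1994 onward; Dec 28, 1994 is on or after that date.
(6) the permitted window runs from Dec 28, 1994 + 12 = Jan 9, 1995 to Dec 28, 1994 + 48 = Feb 14, 1995; done Feb 13, 1995, which is between those dates.
(7) due by Feb 13, 1995 + 60 days = Apr 14, 1995; not done until Apr 17, 1995, 3 days after the deadline.
No need to go further; step 7 was not satisfied.

Step 7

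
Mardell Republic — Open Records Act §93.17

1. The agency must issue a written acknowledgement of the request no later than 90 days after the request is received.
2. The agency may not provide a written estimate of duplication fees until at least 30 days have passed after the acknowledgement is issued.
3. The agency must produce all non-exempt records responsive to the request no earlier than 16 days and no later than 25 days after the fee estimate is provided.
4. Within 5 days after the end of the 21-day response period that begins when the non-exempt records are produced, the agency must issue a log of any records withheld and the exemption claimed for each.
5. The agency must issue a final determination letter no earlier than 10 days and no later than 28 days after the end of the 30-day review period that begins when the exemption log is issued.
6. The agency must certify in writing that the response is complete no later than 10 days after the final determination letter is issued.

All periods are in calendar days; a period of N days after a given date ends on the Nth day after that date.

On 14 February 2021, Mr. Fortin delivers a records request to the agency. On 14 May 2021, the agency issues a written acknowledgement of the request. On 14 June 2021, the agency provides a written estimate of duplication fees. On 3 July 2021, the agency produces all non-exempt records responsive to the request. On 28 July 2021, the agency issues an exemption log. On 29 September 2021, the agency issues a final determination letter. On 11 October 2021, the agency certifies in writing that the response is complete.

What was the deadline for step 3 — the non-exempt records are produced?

9 July 2021

Step 3 runs from 14 June 2021, when the fee estimate is provided. The window is 16–25 days after 14 June 2021; it closes on 9 July 2021.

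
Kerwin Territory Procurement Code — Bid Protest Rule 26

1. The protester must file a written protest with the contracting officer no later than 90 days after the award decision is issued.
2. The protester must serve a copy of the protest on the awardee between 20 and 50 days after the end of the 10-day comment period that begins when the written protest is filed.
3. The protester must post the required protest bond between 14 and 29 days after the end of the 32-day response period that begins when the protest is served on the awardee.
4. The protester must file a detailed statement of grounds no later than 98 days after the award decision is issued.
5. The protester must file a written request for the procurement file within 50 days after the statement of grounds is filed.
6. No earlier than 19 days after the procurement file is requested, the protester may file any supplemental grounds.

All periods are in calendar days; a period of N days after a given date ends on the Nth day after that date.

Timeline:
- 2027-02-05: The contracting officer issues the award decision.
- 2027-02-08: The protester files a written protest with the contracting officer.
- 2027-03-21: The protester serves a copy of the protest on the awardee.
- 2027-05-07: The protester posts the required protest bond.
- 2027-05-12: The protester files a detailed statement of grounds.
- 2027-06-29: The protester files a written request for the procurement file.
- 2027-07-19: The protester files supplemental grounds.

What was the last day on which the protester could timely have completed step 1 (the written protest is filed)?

2027-05-06

Step 1 runs from 2027-02-05, when the award decision is issued. 90 days after 2027-02-05 is 2027-05-06.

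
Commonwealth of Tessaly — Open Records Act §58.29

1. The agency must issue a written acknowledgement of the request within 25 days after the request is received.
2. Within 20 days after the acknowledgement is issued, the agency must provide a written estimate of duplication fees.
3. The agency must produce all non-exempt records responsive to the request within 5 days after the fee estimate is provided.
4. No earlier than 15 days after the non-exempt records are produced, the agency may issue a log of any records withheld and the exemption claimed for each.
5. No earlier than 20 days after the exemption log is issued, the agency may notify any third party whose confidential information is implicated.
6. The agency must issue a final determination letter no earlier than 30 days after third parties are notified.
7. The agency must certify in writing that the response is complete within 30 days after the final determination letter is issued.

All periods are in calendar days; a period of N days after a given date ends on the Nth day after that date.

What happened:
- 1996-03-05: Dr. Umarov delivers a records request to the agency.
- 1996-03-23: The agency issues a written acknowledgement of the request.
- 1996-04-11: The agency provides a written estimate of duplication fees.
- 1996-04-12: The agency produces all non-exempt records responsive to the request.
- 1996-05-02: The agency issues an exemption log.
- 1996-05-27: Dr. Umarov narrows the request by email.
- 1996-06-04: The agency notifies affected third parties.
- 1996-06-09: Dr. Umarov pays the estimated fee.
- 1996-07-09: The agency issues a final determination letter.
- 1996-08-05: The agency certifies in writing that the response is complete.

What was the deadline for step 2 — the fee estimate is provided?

Step 2 runs from 1996-03-23, when the acknowledgement is issued. 20 days after 1996-03-23 is 1996-04-12.

1996-04-12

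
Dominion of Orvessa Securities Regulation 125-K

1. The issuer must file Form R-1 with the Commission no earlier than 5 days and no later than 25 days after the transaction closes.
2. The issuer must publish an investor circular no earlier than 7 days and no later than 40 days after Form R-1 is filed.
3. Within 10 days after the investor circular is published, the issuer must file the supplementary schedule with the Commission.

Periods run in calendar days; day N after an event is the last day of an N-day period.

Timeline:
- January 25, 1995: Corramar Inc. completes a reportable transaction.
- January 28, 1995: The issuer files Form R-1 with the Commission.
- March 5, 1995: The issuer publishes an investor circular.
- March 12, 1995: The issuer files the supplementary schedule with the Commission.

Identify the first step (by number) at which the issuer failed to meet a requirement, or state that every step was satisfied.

(1) the permitted window runs from January 25, 1995 + 5 = January 30, 1995 to January 25, 1995 + 25 = February 19, 1995; January 28, 1995 is 2 days too early.
That is the first point of non-compliance.

Step 1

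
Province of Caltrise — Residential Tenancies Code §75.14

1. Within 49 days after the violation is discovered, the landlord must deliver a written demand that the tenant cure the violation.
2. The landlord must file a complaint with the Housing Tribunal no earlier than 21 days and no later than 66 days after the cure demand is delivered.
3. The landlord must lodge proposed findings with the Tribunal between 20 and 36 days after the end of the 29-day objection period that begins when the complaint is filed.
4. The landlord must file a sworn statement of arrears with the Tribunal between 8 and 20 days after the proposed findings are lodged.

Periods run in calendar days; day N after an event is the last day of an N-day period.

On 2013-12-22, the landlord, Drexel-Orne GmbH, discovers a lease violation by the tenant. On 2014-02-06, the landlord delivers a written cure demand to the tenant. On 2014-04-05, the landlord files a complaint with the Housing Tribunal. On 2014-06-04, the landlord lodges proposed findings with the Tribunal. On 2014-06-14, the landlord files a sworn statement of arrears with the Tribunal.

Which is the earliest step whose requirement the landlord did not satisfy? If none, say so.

None — every step was satisfied

Step 1 — counting 49 days from 2013-12-22 (when the violation is discovered) gives a deadline of 2014-02-09; completed 2014-02-06, before the deadline.
Step 2 — 21 and 66 days from 2014-02-06 (when the cure demand is delivered) are 2014-02-27 and 2014-04-13 respectively; 2014-04-05 falls inside that range.
Step 3 — 20 and 36 days from 2014-05-04 (end of the 29-day objection period, which began when the complaint is filed on 2014-04-05) are 2014-05-24 and 2014-06-09 respectively; done 2014-06-04 — within the window.
Step 4 — 8 and 20 days from 2014-06-04 (when the proposed findings are lodged) are 2014-06-12 and 2014-06-24 respectively; 2014-06-14 falls inside that range.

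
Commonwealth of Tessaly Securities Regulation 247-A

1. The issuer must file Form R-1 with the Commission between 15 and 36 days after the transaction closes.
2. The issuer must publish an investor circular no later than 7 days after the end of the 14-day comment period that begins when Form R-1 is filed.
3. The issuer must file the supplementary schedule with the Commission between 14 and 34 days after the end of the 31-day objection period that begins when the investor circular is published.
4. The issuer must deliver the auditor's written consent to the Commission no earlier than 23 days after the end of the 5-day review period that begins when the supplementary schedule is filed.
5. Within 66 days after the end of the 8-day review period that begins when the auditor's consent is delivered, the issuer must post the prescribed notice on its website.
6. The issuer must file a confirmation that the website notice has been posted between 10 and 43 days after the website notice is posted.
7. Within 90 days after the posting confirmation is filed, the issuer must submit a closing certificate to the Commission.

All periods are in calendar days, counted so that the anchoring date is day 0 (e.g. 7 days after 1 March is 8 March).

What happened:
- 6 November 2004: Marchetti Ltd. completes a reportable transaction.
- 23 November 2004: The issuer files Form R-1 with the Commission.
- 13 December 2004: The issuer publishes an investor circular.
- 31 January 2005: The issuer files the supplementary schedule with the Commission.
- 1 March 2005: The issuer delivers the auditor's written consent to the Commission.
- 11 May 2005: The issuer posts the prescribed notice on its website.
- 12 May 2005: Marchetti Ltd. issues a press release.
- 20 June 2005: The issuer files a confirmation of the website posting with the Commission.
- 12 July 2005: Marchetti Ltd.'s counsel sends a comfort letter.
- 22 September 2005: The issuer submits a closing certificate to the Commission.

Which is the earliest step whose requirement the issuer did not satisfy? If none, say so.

Step 7

Step 1: the window is 15–36 days after 6 November 2004 (when the transaction closes), so 21 November 2004 through 12 December 2004; done 23 November 2004 — within the window.
Step 2: 7 days after 7 December 2004 (end of the 14-day comment period, which began when Form R-1 is filed on 23 November 2004) is 14 December 2004; completed 13 December 2004, before the deadline.
Step 3: the window is 14–34 days after 13 January 2005 (end of the 31-day objection period, which began when the investor circular is published on 13 December 2004), so 27 January 2005 through 16 February 2005; 31 January 2005 falls inside that range.
Step 4: the earliest permitted date is 23 days after 5 February 2005 (end of the 5-day review period, which began when the supplementary schedule is filed on 31 January 2005), i.e. 28 February 2005; 1 March 2005 is on or after that date.
Step 5: 66 days after 9 March 2005 (end of the 8-day review period, which began when the auditor's consent is delivered on 1 March 2005) is 14 May 2005; done 11 May 2005 — timely.
Step 6: the window is 10–43 days after 11 May 2005 (when the website notice is posted), so 21 May 2005 through 23 June 2005; done 20 June 2005, which is between those dates.
Step 7: 90 days after 20 June 2005 (when the posting confirmation is filed) is 18 September 2005; done 22 September 2005 — 4 days late.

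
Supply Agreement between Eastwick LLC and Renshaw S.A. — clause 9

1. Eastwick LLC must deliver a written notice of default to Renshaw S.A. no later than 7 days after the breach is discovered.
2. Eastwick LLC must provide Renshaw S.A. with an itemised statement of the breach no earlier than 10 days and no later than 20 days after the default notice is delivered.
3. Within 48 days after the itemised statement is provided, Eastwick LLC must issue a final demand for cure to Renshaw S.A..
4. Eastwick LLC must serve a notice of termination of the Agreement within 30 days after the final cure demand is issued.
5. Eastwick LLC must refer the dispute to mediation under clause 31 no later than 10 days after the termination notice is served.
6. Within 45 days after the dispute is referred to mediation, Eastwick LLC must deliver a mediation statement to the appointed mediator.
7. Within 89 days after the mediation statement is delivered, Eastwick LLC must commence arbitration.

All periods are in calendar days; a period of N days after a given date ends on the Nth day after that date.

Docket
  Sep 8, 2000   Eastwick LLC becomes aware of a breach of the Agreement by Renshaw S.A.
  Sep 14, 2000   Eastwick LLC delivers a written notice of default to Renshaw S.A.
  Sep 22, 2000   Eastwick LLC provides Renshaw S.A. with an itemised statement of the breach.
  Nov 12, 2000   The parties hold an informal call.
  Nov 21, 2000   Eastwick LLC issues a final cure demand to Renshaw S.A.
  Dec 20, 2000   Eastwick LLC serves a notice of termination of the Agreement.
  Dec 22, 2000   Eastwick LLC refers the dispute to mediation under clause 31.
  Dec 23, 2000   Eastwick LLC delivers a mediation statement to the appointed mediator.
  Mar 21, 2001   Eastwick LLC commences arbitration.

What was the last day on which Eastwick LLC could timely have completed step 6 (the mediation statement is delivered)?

Step 6 runs from Dec 22, 2000, when the dispute is referred to mediation. 45 days after Dec 22, 2000 is Feb 5, 2001.

Feb 5, 2001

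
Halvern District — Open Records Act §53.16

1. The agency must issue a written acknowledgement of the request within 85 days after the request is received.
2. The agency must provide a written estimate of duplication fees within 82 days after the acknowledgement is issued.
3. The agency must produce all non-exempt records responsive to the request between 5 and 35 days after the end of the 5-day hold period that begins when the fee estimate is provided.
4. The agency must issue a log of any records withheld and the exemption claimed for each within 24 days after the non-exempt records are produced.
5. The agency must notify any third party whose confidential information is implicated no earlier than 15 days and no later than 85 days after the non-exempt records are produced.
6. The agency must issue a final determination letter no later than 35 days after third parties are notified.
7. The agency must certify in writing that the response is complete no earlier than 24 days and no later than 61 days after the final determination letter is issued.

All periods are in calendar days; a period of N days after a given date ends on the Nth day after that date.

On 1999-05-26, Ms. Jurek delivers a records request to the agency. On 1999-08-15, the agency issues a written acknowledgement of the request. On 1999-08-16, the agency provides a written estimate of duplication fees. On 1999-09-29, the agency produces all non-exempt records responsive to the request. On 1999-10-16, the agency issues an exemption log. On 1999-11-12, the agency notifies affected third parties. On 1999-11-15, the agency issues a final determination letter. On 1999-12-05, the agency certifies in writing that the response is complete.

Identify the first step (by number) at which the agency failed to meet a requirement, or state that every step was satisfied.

Step 1 — counting 85 days from 1999-05-26 (when the request is received) gives a deadline of 1999-08-19; 1999-08-15 is within that limit.
Step 2 — counting 82 days from 1999-08-15 (when the acknowledgement is issued) gives a deadline of 1999-11-05; done 1999-08-16 — timely.
Step 3 — 5 and 35 days from 1999-08-21 (end of the 5-day hold period, which began when the fee estimate is provided on 1999-08-16) are 1999-08-26 and 1999-09-25 respectively; 1999-09-29 is 4 days past the end of the window.
The analysis stops there.

Step 3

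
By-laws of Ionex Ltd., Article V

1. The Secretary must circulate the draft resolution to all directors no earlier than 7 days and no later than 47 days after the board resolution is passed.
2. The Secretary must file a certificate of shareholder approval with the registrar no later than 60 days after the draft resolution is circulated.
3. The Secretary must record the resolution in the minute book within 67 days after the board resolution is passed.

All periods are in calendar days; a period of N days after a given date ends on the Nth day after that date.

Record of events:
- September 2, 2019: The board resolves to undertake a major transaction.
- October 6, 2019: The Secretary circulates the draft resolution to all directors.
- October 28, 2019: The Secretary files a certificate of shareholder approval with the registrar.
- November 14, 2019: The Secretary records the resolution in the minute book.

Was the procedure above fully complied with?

Step 1: the window is 7–47 days after September 2, 2019 (when the board resolution is passed), so September 9, 2019 through October 19, 2019; done October 6, 2019 — within the window.
Step 2: 60 days after October 6, 2019 (when the draft resolution is circulated) is December 5, 2019; October 28, 2019 is within that limit.
Step 3: 67 days after September 2, 2019 (when the board resolution is passed) is November 8, 2019; done November 14, 2019 — 6 days late.
The procedure was therefore not followed at step 3.

No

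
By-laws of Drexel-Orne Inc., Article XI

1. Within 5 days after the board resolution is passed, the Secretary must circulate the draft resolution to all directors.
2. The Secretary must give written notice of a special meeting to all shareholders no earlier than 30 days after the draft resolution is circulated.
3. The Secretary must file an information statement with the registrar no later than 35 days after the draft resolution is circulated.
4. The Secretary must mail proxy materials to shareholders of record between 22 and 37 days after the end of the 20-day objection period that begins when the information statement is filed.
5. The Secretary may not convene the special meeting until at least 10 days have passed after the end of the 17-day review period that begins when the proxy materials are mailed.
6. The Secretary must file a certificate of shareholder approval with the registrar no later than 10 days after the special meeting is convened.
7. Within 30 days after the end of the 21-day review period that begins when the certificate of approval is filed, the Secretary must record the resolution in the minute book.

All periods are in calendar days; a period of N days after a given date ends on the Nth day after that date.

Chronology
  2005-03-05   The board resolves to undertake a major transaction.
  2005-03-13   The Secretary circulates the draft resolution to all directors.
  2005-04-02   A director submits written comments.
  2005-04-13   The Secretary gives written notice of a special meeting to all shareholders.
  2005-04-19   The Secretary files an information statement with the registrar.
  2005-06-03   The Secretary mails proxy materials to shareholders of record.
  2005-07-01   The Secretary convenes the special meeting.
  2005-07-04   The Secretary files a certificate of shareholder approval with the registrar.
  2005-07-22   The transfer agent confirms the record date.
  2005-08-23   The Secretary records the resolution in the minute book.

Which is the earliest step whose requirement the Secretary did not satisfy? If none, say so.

Step 1

Step 1: 5 days after 2005-03-05 (when the board resolution is passed) is 2005-03-10; not done until 2005-03-13, 3 days after the deadline.
Later steps need not be reached.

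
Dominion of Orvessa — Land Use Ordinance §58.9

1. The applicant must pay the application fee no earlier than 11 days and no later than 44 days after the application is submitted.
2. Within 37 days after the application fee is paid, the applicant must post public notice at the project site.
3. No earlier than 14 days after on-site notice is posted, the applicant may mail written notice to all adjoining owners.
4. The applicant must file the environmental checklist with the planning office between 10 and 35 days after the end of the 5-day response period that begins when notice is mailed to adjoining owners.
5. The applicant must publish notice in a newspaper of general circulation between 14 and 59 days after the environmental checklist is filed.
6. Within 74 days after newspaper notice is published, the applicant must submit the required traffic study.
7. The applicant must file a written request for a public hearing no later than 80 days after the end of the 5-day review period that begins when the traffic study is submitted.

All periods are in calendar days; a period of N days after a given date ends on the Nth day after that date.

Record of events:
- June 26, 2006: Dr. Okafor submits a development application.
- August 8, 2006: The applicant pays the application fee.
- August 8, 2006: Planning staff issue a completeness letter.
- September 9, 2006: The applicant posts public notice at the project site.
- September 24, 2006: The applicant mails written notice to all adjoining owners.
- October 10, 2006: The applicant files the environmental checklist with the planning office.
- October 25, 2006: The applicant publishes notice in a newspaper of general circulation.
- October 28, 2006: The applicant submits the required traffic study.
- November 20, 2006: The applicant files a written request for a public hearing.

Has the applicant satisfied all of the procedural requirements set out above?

Yes

Step 1 — 11 and 44 days from June 26, 2006 (when the application is submitted) are July 7, 2006 and August 9, 2006 respectively; done August 8, 2006, which is between those dates.
Step 2 — counting 37 days from August 8, 2006 (when the application fee is paid) gives a deadline of September 14, 2006; completed September 9, 2006, before the deadline.
Step 3 — must wait 14 days from September 9, 2006 (when on-site notice is posted), so not before September 23, 2006; done September 24, 2006 — permitted.
Step 4 — 10 and 35 days from September 29, 2006 (end of the 5-day response period, which began when notice is mailed to adjoining owners on September 24, 2006) are October 9, 2006 and November 3, 2006 respectively; October 10, 2006 falls inside that range.
Step 5 — 14 and 59 days from October 10, 2006 (when the environmental checklist is filed) are October 24, 2006 and December 8, 2006 respectively; October 25, 2006 falls inside that range.
Step 6 — counting 74 days from October 25, 2006 (when newspaper notice is published) gives a deadline of January 7, 2007; completed October 28, 2006, before the deadline.
Step 7 — counting 80 days from November 2, 2006 (end of the 5-day review period, which began when the traffic study is submitted on October 28, 2006) gives a deadline of January 21, 2007; completed November 20, 2006, before the deadline.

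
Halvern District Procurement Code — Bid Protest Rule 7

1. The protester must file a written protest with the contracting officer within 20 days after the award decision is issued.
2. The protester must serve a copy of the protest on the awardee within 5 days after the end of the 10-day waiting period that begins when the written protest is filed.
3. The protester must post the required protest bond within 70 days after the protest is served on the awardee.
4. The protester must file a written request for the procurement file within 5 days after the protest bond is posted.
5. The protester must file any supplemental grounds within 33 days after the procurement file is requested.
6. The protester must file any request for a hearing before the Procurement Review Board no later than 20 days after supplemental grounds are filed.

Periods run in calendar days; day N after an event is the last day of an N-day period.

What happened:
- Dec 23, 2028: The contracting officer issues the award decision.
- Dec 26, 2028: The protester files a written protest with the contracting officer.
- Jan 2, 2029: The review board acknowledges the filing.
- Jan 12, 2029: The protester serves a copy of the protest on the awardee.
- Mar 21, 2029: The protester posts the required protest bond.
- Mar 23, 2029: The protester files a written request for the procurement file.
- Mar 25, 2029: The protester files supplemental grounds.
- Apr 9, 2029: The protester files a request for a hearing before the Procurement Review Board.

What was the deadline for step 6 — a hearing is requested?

Step 6 runs from Mar 25, 2029, when supplemental grounds are filed. 20 days after Mar 25, 2029 is Apr 14, 2029.

Apr 14, 2029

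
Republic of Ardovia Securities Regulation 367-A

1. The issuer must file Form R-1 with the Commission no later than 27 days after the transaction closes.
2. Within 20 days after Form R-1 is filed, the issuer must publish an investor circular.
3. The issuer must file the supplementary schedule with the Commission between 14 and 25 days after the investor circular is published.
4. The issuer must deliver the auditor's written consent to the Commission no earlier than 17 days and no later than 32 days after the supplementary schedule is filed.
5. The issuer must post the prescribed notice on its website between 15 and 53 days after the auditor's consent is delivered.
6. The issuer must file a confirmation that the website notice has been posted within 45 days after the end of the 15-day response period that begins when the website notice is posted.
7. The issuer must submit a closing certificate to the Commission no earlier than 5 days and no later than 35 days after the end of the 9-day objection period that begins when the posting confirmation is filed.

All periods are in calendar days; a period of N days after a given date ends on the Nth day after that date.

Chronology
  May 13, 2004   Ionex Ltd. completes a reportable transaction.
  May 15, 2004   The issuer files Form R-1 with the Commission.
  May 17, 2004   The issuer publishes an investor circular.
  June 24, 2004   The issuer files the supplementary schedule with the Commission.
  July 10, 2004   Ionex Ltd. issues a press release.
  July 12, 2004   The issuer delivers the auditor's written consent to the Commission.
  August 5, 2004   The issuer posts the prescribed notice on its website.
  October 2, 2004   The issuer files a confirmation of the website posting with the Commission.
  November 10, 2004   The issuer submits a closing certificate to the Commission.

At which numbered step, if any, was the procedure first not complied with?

Step 1 — counting 27 days from May 13, 2004 (when the transaction closes) gives a deadline of June 9, 2004; May 15, 2004 is within that limit.
Step 2 — counting 20 days from May 15, 2004 (when Form R-1 is filed) gives a deadline of June 4, 2004; completed May 17, 2004, before the deadline.
Step 3 — 14 and 25 days from May 17, 2004 (when the investor circular is published) are May 31, 2004 and June 11, 2004 respectively; done June 24, 2004 — 13 days after the window closed.

Step 3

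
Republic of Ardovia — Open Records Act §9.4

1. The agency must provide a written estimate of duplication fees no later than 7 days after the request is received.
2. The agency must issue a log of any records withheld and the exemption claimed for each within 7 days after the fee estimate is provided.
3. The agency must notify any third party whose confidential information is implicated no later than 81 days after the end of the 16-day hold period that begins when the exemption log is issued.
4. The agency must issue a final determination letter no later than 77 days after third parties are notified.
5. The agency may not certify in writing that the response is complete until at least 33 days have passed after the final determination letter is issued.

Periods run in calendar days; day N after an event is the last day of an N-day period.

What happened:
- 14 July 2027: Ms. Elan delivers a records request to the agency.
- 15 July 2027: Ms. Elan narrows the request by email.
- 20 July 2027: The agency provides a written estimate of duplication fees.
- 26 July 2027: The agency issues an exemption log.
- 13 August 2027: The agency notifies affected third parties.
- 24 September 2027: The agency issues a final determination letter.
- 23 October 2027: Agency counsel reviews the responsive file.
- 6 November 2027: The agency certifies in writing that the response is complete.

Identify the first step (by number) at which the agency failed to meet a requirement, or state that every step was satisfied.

None — every step was satisfied

(1) due by 14 July 2027 + 7 days = 21 July 2027; done 20 July 2027 — timely.
(2) due by 20 July 2027 + 7 days = 27 July 2027; done 26 July 2027 — timely.
(3) due by 11 August 2027 + 81 days = 31 October 2027; 13 August 2027 is within that limit.
(4) due by 13 August 2027 + 77 days = 29 October 2027; completed 24 September 2027, before the deadline.
(5) permitted from 24 September 2027 + 33 days = 27 October 2027 onward; 6 November 2027 is on or after that date.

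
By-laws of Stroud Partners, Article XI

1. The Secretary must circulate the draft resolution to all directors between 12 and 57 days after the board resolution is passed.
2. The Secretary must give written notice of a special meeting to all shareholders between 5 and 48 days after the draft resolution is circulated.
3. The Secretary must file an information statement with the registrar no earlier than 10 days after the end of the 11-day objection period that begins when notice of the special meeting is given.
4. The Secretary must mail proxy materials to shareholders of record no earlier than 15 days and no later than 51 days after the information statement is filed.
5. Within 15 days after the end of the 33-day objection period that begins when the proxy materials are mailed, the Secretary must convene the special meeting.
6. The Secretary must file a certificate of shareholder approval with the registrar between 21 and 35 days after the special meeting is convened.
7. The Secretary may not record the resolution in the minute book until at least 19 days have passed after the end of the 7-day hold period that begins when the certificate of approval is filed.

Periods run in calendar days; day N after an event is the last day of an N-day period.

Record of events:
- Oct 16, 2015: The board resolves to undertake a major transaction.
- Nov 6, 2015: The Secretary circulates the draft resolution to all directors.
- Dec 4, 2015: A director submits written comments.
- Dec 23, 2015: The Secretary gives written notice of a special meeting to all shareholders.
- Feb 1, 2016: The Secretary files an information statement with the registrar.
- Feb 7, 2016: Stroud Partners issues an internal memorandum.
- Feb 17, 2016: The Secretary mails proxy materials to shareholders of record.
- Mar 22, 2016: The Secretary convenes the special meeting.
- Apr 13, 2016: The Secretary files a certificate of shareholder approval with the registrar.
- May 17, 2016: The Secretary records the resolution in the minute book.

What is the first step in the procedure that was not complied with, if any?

None — every step was satisfied

Step 1: the window is 12–57 days after Oct 16, 2015 (when the board resolution is passed), so Oct 28, 2015 through Dec 12, 2015; Nov 6, 2015 falls inside that range.
Step 2: the window is 5–48 days after Nov 6, 2015 (when the draft resolution is circulated), so Nov 11, 2015 through Dec 24, 2015; done Dec 23, 2015, which is between those dates.
Step 3: the earliest permitted date is 10 days after Jan 3, 2016 (end of the 11-day objection period, which began when notice of the special meeting is given on Dec 23, 2015), i.e. Jan 13, 2016; done Feb 1, 2016, after the minimum wait.
Step 4: the window is 15–51 days after Feb 1, 2016 (when the information statement is filed), so Feb 16, 2016 through Mar 23, 2016; done Feb 17, 2016, which is between those dates.
Step 5: 15 days after Mar 21, 2016 (end of the 33-day objection period, which began when the proxy materials are mailed on Feb 17, 2016) is Apr 5, 2016; done Mar 22, 2016 — timely.
Step 6: the window is 21–35 days after Mar 22, 2016 (when the special meeting is convened), so Apr 12, 2016 through Apr 26, 2016; done Apr 13, 2016, which is between those dates.
Step 7: the earliest permitted date is 19 days after Apr 20, 2016 (end of the 7-day hold period, which began when the certificate of approval is filed on Apr 13, 2016), i.e. May 9, 2016; done May 17, 2016, after the minimum wait.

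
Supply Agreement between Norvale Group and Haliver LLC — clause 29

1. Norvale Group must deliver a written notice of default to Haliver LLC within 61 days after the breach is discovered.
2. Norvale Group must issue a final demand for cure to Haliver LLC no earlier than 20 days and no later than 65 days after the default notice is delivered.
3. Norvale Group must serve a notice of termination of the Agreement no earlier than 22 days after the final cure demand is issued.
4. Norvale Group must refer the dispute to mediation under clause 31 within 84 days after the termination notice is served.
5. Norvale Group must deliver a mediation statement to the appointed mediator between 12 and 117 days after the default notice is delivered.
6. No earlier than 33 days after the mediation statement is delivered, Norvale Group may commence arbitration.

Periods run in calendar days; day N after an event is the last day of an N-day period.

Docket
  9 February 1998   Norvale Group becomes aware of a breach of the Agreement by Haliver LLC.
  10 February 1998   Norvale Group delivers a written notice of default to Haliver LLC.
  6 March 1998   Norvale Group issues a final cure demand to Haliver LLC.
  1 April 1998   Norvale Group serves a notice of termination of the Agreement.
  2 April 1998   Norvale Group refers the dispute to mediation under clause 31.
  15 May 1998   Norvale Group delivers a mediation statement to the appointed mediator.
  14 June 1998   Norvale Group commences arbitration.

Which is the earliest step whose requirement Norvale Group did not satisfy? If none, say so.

Step 1: 61 days after 9 February 1998 (when the breach is discovered) is 11 April 1998; completed 10 February 1998, before the deadline.
Step 2: the window is 20–65 days after 10 February 1998 (when the default notice is delivered), so 2 March 1998 through 16 April 1998; 6 March 1998 falls inside that range.
Step 3: the earliest permitted date is 22 days after 6 March 1998 (when the final cure demand is issued), i.e. 28 March 1998; done 1 April 1998 — permitted.
Step 4: 84 days after 1 April 1998 (when the termination notice is served) is 24 June 1998; 2 April 1998 is within that limit.
Step 5: the window is 12–117 days after 10 February 1998 (when the default notice is delivered), so 22 February 1998 through 7 June 1998; done 15 May 1998, which is between those dates.
Step 6: the earliest permitted date is 33 days after 15 May 1998 (when the mediation statement is delivered), i.e. 17 June 1998; acted on 14 June 1998, 3 days prematurely.
That is the first point of non-compliance.

Step 6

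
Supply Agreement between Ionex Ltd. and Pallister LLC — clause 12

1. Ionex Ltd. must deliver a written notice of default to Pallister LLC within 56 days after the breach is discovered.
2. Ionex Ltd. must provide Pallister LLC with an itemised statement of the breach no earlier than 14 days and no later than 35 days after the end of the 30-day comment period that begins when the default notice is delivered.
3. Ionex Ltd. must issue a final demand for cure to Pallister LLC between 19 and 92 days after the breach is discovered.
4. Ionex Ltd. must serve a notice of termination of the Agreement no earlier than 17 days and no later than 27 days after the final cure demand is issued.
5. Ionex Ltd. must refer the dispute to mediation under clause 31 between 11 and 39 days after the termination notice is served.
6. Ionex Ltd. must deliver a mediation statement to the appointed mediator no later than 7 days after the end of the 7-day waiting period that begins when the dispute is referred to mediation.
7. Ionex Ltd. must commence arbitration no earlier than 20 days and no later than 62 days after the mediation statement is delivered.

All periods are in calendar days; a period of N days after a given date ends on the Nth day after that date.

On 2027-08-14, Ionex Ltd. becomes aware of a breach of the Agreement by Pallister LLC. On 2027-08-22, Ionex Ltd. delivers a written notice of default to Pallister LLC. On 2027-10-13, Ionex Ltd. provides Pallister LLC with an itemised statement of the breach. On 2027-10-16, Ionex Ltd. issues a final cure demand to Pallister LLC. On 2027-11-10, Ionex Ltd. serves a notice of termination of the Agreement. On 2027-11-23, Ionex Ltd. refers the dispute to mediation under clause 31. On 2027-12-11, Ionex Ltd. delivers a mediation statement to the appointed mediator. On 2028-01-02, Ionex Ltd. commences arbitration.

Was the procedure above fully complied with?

No

(1) due by 2027-08-14 + 56 days = 2027-10-09; done 2027-08-22 — timely.
(2) the permitted window runs from 2027-09-21 + 14 = 2027-10-05 to 2027-09-21 + 35 = 2027-10-26; done 2027-10-13 — within the window.
(3) the permitted window runs from 2027-08-14 + 19 = 2027-09-02 to 2027-08-14 + 92 = 2027-11-14; done 2027-10-16, which is between those dates.
(4) the permitted window runs from 2027-10-16 + 17 = 2027-11-02 to 2027-10-16 + 27 = 2027-11-12; done 2027-11-10, which is between those dates.
(5) the permitted window runs from 2027-11-10 + 11 = 2027-11-21 to 2027-11-10 + 39 = 2027-12-19; 2027-11-23 falls inside that range.
(6) due by 2027-11-30 + 7 days = 2027-12-07; 2027-12-11 misses that deadline by 4 days.
Later steps need not be reached.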